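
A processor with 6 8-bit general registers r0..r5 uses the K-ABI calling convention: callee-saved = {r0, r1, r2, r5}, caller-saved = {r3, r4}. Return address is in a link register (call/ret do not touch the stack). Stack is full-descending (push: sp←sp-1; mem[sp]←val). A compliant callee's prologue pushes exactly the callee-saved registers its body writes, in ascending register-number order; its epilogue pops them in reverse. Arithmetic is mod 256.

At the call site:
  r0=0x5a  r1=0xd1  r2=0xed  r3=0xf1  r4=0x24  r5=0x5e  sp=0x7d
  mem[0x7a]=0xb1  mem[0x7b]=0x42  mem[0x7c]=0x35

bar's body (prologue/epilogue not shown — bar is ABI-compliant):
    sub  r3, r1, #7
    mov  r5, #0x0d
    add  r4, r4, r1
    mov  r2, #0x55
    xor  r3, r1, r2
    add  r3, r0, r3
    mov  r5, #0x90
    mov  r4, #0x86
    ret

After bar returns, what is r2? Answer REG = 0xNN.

prologue: push r2 -> mem[0x7c]=0xed, sp=0x7c
prologue: push r5 -> mem[0x7b]=0x5e, sp=0x7b
body[0] sub  r3, r1, #7 -> r3=0xca
body[1] mov  r5, #0x0d -> r5=0x0d
body[2] add  r4, r4, r1 -> r4=0xf5
body[3] mov  r2, #0x55 -> r2=0x55
body[4] xor  r3, r1, r2 -> r3=0x84
body[5] add  r3, r0, r3 -> r3=0xde
body[6] mov  r5, #0x90 -> r5=0x90
body[7] mov  r4, #0x86 -> r4=0x86
epilogue: pop r5=0x5e, sp=0x7c
epilogue: pop r2=0xed, sp=0x7d
r2 is callee-saved -> restored

REG = 0xed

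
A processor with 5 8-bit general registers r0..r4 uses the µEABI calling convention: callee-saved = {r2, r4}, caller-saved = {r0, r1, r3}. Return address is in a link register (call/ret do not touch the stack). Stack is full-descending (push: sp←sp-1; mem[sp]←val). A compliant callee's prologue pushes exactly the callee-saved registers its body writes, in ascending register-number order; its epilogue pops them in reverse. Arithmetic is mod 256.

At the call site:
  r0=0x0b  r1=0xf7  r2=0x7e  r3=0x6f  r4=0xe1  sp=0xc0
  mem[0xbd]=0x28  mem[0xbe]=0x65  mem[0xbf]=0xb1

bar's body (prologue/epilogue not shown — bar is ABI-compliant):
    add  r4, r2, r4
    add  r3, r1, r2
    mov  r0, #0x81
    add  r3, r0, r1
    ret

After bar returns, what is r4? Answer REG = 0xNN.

prologue: push r4 -> mem[0xbf]=0xe1, sp=0xbf
body[0] add  r4, r2, r4 -> r4=0x5f
body[1] add  r3, r1, r2 -> r3=0x75
body[2] mov  r0, #0x81 -> r0=0x81
body[3] add  r3, r0, r1 -> r3=0x78
epilogue: pop r4=0xe1, sp=0xc0
r4 is callee-saved -> restored

REG = 0xe1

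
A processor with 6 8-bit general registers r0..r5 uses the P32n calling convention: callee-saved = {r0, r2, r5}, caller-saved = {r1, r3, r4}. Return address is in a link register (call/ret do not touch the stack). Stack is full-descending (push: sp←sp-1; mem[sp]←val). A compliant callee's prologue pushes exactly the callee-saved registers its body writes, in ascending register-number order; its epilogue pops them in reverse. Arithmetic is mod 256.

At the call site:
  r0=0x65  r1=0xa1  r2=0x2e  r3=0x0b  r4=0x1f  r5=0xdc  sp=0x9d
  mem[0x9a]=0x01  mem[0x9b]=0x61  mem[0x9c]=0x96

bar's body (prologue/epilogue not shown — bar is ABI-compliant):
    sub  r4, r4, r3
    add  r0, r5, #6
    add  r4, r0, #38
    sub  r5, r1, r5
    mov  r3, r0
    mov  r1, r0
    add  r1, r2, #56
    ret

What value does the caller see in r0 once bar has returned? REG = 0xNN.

REG = 0x65

prologue: push r0 -> mem[0x9c]=0x65, sp=0x9c
prologue: push r5 -> mem[0x9b]=0xdc, sp=0x9b
body[0] sub  r4, r4, r3 -> r4=0x14
body[1] add  r0, r5, #6 -> r0=0xe2
body[2] add  r4, r0, #38 -> r4=0x08
body[3] sub  r5, r1, r5 -> r5=0xc5
body[4] mov  r3, r0 -> r3=0xe2
body[5] mov  r1, r0 -> r1=0xe2
body[6] add  r1, r2, #56 -> r1=0x66
epilogue: pop r5=0xdc, sp=0x9c
epilogue: pop r0=0x65, sp=0x9d
r0 is callee-saved -> restored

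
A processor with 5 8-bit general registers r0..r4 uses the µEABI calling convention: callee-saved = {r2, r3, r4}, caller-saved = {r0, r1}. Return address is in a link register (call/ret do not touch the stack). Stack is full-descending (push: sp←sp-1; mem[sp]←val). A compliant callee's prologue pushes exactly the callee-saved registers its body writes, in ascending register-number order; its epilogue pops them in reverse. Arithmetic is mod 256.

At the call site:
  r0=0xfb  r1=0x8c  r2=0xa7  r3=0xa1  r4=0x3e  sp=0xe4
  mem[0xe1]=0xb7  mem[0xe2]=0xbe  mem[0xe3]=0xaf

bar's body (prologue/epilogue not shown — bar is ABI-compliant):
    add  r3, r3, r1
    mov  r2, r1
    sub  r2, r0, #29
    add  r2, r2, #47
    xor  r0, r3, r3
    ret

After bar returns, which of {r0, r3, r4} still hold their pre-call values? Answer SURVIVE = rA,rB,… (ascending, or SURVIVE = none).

prologue: push r2 → mem[0xe3]=0xa7, sp=0xe3
prologue: push r3 → mem[0xe2]=0xa1, sp=0xe2
body[0] add  r3, r3, r1 → r3=0x2d
body[1] mov  r2, r1 → r2=0x8c
body[2] sub  r2, r0, #29 → r2=0xde
body[3] add  r2, r2, #47 → r2=0x0d
body[4] xor  r0, r3, r3 → r0=0x00
epilogue: pop r3=0xa1, sp=0xe3
epilogue: pop r2=0xa7, sp=0xe4
r0: caller-saved, written=True
r3: callee-saved, written=True
r4: callee-saved, written=False

SURVIVE = r3,r4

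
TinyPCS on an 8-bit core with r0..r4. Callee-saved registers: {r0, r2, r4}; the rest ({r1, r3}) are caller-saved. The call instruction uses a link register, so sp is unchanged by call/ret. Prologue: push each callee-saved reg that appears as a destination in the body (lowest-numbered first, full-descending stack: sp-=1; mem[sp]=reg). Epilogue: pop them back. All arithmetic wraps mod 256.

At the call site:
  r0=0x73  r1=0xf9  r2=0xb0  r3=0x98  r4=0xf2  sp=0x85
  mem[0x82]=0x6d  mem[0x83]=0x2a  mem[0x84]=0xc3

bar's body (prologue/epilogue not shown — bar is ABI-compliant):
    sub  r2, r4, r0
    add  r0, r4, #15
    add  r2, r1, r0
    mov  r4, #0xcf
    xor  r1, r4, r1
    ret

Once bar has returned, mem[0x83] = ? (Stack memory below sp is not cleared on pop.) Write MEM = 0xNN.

prologue: push r0 -> mem[0x84]=0x73, sp=0x84
prologue: push r2 -> mem[0x83]=0xb0, sp=0x83
prologue: push r4 -> mem[0x82]=0xf2, sp=0x82
body[0] sub  r2, r4, r0 -> r2=0x7f
body[1] add  r0, r4, #15 -> r0=0x01
body[2] add  r2, r1, r0 -> r2=0xfa
body[3] mov  r4, #0xcf -> r4=0xcf
body[4] xor  r1, r4, r1 -> r1=0x36
epilogue: pop r4=0xf2, sp=0x83
epilogue: pop r2=0xb0, sp=0x84
epilogue: pop r0=0x73, sp=0x85
prologue pushed ['r0', 'r2', 'r4'] at ['0x84', '0x83', '0x82']

MEM = 0xb0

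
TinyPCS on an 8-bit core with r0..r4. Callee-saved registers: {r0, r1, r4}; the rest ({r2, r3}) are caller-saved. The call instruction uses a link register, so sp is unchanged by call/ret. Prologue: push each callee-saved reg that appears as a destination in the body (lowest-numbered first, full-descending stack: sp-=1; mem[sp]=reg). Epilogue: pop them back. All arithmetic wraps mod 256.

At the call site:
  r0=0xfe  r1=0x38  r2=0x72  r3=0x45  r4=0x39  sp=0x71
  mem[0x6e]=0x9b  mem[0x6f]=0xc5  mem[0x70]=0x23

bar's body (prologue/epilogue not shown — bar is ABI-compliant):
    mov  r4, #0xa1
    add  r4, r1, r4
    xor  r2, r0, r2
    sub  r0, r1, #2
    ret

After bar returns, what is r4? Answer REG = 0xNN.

prologue: push r0 -> mem[0x70]=0xfe, sp=0x70
prologue: push r4 -> mem[0x6f]=0x39, sp=0x6f
body[0] mov  r4, #0xa1 -> r4=0xa1
body[1] add  r4, r1, r4 -> r4=0xd9
body[2] xor  r2, r0, r2 -> r2=0x8c
body[3] sub  r0, r1, #2 -> r0=0x36
epilogue: pop r4=0x39, sp=0x70
epilogue: pop r0=0xfe, sp=0x71
r4 is callee-saved -> restored

REG = 0x39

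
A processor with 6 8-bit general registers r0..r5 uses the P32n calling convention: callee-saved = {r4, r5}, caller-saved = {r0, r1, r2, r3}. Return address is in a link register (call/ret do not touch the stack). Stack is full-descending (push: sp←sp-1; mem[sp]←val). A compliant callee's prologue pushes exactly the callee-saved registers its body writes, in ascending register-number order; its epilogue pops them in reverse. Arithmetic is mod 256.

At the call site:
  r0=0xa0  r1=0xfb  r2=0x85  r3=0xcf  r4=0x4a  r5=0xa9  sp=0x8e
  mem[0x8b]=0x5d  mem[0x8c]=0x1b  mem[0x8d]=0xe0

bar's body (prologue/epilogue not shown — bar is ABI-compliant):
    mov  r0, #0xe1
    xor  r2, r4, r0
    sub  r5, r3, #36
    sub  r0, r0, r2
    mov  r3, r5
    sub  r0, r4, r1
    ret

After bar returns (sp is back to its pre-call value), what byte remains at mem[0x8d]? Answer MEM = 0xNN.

MEM = 0xa9

prologue: push r5 → mem[0x8d]=0xa9, sp=0x8d
body[0] mov  r0, #0xe1 → r0=0xe1
body[1] xor  r2, r4, r0 → r2=0xab
body[2] sub  r5, r3, #36 → r5=0xab
body[3] sub  r0, r0, r2 → r0=0x36
body[4] mov  r3, r5 → r3=0xab
body[5] sub  r0, r4, r1 → r0=0x4f
epilogue: pop r5=0xa9, sp=0x8e
prologue pushed ['r5'] at ['0x8d']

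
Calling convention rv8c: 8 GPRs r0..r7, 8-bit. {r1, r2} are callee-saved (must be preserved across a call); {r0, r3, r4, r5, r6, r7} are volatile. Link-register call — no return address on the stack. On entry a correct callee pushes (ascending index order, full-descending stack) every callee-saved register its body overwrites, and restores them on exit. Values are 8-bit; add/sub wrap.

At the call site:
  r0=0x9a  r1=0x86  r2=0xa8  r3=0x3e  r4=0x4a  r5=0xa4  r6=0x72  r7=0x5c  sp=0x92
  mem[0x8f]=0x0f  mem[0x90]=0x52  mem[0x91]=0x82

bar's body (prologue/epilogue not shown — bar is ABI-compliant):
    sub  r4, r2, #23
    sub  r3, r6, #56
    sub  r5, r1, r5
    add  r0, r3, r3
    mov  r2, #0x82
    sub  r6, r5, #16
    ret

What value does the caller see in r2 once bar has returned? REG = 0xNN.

prologue: push r2 → mem[0x91]=0xa8, sp=0x91
body[0] sub  r4, r2, #23 → r4=0x91
body[1] sub  r3, r6, #56 → r3=0x3a
body[2] sub  r5, r1, r5 → r5=0xe2
body[3] add  r0, r3, r3 → r0=0x74
body[4] mov  r2, #0x82 → r2=0x82
body[5] sub  r6, r5, #16 → r6=0xd2
epilogue: pop r2=0xa8, sp=0x92
r2 is callee-saved → restored

REG = 0xa8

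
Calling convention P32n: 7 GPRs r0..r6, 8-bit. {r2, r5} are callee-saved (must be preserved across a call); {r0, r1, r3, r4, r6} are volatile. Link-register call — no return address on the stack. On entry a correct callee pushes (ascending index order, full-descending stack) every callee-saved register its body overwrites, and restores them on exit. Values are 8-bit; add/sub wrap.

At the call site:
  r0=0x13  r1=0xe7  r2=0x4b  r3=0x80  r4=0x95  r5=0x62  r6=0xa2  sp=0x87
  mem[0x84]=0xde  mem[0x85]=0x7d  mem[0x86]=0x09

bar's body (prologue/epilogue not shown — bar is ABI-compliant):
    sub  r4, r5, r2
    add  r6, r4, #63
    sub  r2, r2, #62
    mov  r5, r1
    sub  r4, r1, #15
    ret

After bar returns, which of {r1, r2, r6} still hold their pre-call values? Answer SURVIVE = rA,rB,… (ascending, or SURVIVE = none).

prologue: push r2 -> mem[0x86]=0x4b, sp=0x86
prologue: push r5 -> mem[0x85]=0x62, sp=0x85
body[0] sub  r4, r5, r2 -> r4=0x17
body[1] add  r6, r4, #63 -> r6=0x56
body[2] sub  r2, r2, #62 -> r2=0x0d
body[3] mov  r5, r1 -> r5=0xe7
body[4] sub  r4, r1, #15 -> r4=0xd8
epilogue: pop r5=0x62, sp=0x86
epilogue: pop r2=0x4b, sp=0x87
r1: caller-saved, written=False
r2: callee-saved, written=True
r6: caller-saved, written=True

SURVIVE = r1,r2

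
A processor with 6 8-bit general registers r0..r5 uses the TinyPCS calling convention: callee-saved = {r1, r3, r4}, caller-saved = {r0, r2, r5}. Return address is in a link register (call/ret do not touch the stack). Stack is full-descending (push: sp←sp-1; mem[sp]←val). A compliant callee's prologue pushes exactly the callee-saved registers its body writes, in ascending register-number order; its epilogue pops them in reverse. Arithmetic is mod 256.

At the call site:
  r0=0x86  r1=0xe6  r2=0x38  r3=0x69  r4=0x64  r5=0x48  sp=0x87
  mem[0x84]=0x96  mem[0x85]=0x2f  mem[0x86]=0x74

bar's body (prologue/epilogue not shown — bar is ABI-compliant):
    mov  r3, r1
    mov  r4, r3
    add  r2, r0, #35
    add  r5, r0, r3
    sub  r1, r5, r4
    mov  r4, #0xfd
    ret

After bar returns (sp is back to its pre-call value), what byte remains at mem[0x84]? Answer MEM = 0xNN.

prologue: push r1 → mem[0x86]=0xe6, sp=0x86
prologue: push r3 → mem[0x85]=0x69, sp=0x85
prologue: push r4 → mem[0x84]=0x64, sp=0x84
body[0] mov  r3, r1 → r3=0xe6
body[1] mov  r4, r3 → r4=0xe6
body[2] add  r2, r0, #35 → r2=0xa9
body[3] add  r5, r0, r3 → r5=0x6c
body[4] sub  r1, r5, r4 → r1=0x86
body[5] mov  r4, #0xfd → r4=0xfd
epilogue: pop r4=0x64, sp=0x85
epilogue: pop r3=0x69, sp=0x86
epilogue: pop r1=0xe6, sp=0x87
prologue pushed ['r1', 'r3', 'r4'] at ['0x86', '0x85', '0x84']

MEM = 0x64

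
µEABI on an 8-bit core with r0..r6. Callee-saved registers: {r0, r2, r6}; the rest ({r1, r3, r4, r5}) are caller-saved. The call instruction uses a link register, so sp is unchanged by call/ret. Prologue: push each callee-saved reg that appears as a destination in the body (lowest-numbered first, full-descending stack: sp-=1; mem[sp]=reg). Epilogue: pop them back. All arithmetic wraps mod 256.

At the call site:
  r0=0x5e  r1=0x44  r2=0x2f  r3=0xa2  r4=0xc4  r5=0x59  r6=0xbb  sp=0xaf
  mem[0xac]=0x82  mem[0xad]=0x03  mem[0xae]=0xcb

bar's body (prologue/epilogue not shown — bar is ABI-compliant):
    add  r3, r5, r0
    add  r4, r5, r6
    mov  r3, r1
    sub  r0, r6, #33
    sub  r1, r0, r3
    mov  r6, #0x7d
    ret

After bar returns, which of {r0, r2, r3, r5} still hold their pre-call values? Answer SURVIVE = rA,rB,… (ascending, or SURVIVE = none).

SURVIVE = r0,r2,r5

prologue: push r0 → mem[0xae]=0x5e, sp=0xae
prologue: push r6 → mem[0xad]=0xbb, sp=0xad
body[0] add  r3, r5, r0 → r3=0xb7
body[1] add  r4, r5, r6 → r4=0x14
body[2] mov  r3, r1 → r3=0x44
body[3] sub  r0, r6, #33 → r0=0x9a
body[4] sub  r1, r0, r3 → r1=0x56
body[5] mov  r6, #0x7d → r6=0x7d
epilogue: pop r6=0xbb, sp=0xae
epilogue: pop r0=0x5e, sp=0xaf
r0: callee-saved, written=True
r2: callee-saved, written=False
r3: caller-saved, written=True
r5: caller-saved, written=False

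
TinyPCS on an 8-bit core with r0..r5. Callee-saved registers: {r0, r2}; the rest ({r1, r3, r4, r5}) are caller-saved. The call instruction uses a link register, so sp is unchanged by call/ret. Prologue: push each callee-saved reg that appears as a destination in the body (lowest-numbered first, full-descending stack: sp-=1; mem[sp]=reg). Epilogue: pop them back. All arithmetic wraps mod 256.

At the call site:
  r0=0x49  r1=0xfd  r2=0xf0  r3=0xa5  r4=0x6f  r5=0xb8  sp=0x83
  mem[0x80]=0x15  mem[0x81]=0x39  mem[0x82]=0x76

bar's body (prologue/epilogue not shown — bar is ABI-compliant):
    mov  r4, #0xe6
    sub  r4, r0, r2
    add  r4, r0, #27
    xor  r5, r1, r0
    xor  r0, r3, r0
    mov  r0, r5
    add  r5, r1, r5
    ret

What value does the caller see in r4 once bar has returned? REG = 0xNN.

REG = 0x64

prologue: push r0 → mem[0x82]=0x49, sp=0x82
body[0] mov  r4, #0xe6 → r4=0xe6
body[1] sub  r4, r0, r2 → r4=0x59
body[2] add  r4, r0, #27 → r4=0x64
body[3] xor  r5, r1, r0 → r5=0xb4
body[4] xor  r0, r3, r0 → r0=0xec
body[5] mov  r0, r5 → r0=0xb4
body[6] add  r5, r1, r5 → r5=0xb1
epilogue: pop r0=0x49, sp=0x83
r4 is caller-saved → body value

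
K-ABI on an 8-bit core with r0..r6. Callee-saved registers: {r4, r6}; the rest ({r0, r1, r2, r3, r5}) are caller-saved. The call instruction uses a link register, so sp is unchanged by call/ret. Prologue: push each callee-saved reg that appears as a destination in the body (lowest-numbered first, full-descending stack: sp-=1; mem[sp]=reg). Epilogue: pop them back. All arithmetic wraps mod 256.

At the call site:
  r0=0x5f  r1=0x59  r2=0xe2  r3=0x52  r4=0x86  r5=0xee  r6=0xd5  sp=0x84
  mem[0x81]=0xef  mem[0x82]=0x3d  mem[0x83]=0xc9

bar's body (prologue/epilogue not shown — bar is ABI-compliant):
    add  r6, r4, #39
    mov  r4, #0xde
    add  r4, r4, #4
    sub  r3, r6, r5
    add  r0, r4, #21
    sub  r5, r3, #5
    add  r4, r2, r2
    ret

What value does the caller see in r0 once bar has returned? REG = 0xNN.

REG = 0xf7

prologue: push r4 → mem[0x83]=0x86, sp=0x83
prologue: push r6 → mem[0x82]=0xd5, sp=0x82
body[0] add  r6, r4, #39 → r6=0xad
body[1] mov  r4, #0xde → r4=0xde
body[2] add  r4, r4, #4 → r4=0xe2
body[3] sub  r3, r6, r5 → r3=0xbf
body[4] add  r0, r4, #21 → r0=0xf7
body[5] sub  r5, r3, #5 → r5=0xba
body[6] add  r4, r2, r2 → r4=0xc4
epilogue: pop r6=0xd5, sp=0x83
epilogue: pop r4=0x86, sp=0x84
r0 is caller-saved → body value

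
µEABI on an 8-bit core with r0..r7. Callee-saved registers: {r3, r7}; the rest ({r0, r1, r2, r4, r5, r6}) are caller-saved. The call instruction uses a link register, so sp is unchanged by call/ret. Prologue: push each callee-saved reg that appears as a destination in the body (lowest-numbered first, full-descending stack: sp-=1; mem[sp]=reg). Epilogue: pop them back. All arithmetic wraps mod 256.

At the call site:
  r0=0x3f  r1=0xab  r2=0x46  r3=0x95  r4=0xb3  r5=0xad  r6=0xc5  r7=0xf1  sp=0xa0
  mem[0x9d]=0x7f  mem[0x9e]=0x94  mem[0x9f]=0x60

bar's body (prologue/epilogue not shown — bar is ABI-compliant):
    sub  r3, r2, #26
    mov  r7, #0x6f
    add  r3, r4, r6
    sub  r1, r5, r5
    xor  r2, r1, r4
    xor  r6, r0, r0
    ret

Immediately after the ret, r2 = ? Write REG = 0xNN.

REG = 0xb3

prologue: push r3 -> mem[0x9f]=0x95, sp=0x9f
prologue: push r7 -> mem[0x9e]=0xf1, sp=0x9e
body[0] sub  r3, r2, #26 -> r3=0x2c
body[1] mov  r7, #0x6f -> r7=0x6f
body[2] add  r3, r4, r6 -> r3=0x78
body[3] sub  r1, r5, r5 -> r1=0x00
body[4] xor  r2, r1, r4 -> r2=0xb3
body[5] xor  r6, r0, r0 -> r6=0x00
epilogue: pop r7=0xf1, sp=0x9f
epilogue: pop r3=0x95, sp=0xa0
r2 is caller-saved -> body value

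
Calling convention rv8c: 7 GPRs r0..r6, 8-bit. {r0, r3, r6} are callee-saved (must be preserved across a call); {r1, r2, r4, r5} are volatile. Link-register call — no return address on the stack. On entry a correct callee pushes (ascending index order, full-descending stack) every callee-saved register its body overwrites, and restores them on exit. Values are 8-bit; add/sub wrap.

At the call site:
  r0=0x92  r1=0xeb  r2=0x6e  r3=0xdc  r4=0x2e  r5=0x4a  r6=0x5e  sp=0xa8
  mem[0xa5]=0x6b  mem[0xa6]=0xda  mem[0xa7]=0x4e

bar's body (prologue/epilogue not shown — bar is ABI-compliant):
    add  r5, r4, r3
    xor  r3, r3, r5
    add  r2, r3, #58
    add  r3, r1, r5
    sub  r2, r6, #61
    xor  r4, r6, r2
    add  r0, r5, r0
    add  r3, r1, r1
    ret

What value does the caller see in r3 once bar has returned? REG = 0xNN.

prologue: push r0 → mem[0xa7]=0x92, sp=0xa7
prologue: push r3 → mem[0xa6]=0xdc, sp=0xa6
body[0] add  r5, r4, r3 → r5=0x0a
body[1] xor  r3, r3, r5 → r3=0xd6
body[2] add  r2, r3, #58 → r2=0x10
body[3] add  r3, r1, r5 → r3=0xf5
body[4] sub  r2, r6, #61 → r2=0x21
body[5] xor  r4, r6, r2 → r4=0x7f
body[6] add  r0, r5, r0 → r0=0x9c
body[7] add  r3, r1, r1 → r3=0xd6
epilogue: pop r3=0xdc, sp=0xa7
epilogue: pop r0=0x92, sp=0xa8
r3 is callee-saved → restored

REG = 0xdc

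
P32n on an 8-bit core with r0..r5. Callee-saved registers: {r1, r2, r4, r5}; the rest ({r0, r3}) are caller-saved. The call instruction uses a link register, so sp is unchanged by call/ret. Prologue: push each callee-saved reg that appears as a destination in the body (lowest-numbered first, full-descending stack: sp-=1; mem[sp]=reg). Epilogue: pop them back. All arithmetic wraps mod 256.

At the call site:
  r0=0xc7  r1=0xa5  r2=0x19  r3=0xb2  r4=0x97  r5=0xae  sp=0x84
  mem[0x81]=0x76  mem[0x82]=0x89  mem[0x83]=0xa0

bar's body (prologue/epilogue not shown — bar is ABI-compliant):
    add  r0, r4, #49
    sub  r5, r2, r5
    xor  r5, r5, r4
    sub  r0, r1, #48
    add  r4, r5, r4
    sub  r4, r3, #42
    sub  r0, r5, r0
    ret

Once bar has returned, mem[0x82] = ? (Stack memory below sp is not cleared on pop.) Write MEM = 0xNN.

prologue: push r4 -> mem[0x83]=0x97, sp=0x83
prologue: push r5 -> mem[0x82]=0xae, sp=0x82
body[0] add  r0, r4, #49 -> r0=0xc8
body[1] sub  r5, r2, r5 -> r5=0x6b
body[2] xor  r5, r5, r4 -> r5=0xfc
body[3] sub  r0, r1, #48 -> r0=0x75
body[4] add  r4, r5, r4 -> r4=0x93
body[5] sub  r4, r3, #42 -> r4=0x88
body[6] sub  r0, r5, r0 -> r0=0x87
epilogue: pop r5=0xae, sp=0x83
epilogue: pop r4=0x97, sp=0x84
prologue pushed ['r4', 'r5'] at ['0x83', '0x82']

MEM = 0xae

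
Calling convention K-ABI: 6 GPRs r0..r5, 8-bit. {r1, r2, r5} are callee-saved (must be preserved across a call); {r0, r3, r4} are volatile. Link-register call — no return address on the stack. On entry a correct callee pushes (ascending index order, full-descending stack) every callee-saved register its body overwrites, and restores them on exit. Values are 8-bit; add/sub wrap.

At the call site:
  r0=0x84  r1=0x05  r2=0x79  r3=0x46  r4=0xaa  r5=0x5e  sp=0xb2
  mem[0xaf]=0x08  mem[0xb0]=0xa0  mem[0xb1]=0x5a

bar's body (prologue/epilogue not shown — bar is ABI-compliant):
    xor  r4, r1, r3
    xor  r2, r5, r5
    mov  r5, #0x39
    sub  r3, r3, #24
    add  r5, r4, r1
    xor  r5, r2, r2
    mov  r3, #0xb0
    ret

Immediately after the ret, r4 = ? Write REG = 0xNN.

REG = 0x43

prologue: push r2 -> mem[0xb1]=0x79, sp=0xb1
prologue: push r5 -> mem[0xb0]=0x5e, sp=0xb0
body[0] xor  r4, r1, r3 -> r4=0x43
body[1] xor  r2, r5, r5 -> r2=0x00
body[2] mov  r5, #0x39 -> r5=0x39
body[3] sub  r3, r3, #24 -> r3=0x2e
body[4] add  r5, r4, r1 -> r5=0x48
body[5] xor  r5, r2, r2 -> r5=0x00
body[6] mov  r3, #0xb0 -> r3=0xb0
epilogue: pop r5=0x5e, sp=0xb1
epilogue: pop r2=0x79, sp=0xb2
r4 is caller-saved -> body value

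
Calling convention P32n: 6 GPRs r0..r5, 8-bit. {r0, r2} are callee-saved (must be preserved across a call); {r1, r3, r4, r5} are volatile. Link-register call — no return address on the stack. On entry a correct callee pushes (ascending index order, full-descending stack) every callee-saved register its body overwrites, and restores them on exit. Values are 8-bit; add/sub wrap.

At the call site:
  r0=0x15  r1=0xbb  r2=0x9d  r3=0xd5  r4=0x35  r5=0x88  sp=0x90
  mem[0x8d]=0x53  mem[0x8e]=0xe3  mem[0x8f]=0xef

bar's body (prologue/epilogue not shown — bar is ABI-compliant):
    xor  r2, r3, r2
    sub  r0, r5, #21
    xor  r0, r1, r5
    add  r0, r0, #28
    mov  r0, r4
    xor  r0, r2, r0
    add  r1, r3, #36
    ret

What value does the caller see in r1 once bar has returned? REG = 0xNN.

REG = 0xf9

prologue: push r0 -> mem[0x8f]=0x15, sp=0x8f
prologue: push r2 -> mem[0x8e]=0x9d, sp=0x8e
body[0] xor  r2, r3, r2 -> r2=0x48
body[1] sub  r0, r5, #21 -> r0=0x73
body[2] xor  r0, r1, r5 -> r0=0x33
body[3] add  r0, r0, #28 -> r0=0x4f
body[4] mov  r0, r4 -> r0=0x35
body[5] xor  r0, r2, r0 -> r0=0x7d
body[6] add  r1, r3, #36 -> r1=0xf9
epilogue: pop r2=0x9d, sp=0x8f
epilogue: pop r0=0x15, sp=0x90
r1 is caller-saved -> body value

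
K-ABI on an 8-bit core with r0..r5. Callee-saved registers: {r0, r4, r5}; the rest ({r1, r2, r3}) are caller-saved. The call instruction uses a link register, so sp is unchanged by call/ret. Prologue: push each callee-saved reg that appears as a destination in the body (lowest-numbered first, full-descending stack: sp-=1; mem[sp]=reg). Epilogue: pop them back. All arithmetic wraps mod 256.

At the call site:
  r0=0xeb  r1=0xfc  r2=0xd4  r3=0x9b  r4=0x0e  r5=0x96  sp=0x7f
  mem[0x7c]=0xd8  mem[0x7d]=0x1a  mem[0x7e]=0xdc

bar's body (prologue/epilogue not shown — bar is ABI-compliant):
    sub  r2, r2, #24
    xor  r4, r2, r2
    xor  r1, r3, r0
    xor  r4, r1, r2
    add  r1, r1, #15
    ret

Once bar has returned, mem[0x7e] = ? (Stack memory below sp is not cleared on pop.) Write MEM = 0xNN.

prologue: push r4 -> mem[0x7e]=0x0e, sp=0x7e
body[0] sub  r2, r2, #24 -> r2=0xbc
body[1] xor  r4, r2, r2 -> r4=0x00
body[2] xor  r1, r3, r0 -> r1=0x70
body[3] xor  r4, r1, r2 -> r4=0xcc
body[4] add  r1, r1, #15 -> r1=0x7f
epilogue: pop r4=0x0e, sp=0x7f
prologue pushed ['r4'] at ['0x7e']

MEM = 0x0e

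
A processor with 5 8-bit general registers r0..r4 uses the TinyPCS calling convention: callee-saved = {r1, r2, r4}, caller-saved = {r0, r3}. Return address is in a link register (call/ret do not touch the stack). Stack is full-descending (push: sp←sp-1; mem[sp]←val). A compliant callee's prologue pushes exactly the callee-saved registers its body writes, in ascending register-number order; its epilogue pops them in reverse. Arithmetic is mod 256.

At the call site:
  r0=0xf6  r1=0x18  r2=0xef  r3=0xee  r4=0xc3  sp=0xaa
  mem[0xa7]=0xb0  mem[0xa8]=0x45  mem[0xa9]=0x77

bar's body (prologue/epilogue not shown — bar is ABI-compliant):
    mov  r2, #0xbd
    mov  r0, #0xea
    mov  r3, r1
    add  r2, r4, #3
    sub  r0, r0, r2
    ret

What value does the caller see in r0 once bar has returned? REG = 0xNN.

REG = 0x24

prologue: push r2 → mem[0xa9]=0xef, sp=0xa9
body[0] mov  r2, #0xbd → r2=0xbd
body[1] mov  r0, #0xea → r0=0xea
body[2] mov  r3, r1 → r3=0x18
body[3] add  r2, r4, #3 → r2=0xc6
body[4] sub  r0, r0, r2 → r0=0x24
epilogue: pop r2=0xef, sp=0xaa
r0 is caller-saved → body value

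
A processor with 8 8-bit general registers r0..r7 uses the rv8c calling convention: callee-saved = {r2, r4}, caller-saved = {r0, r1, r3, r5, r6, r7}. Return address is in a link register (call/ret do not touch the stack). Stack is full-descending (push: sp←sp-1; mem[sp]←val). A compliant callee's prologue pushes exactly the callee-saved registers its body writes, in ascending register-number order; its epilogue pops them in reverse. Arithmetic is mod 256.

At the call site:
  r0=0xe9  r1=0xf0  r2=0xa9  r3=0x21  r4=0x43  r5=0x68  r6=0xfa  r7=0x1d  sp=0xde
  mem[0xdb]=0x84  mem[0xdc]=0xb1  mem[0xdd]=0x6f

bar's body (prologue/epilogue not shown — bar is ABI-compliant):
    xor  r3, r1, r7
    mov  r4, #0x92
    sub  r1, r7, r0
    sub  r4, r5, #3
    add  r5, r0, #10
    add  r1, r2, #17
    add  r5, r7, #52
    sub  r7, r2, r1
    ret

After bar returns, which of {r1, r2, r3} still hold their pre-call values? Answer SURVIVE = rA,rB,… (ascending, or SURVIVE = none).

SURVIVE = r2

prologue: push r4 → mem[0xdd]=0x43, sp=0xdd
body[0] xor  r3, r1, r7 → r3=0xed
body[1] mov  r4, #0x92 → r4=0x92
body[2] sub  r1, r7, r0 → r1=0x34
body[3] sub  r4, r5, #3 → r4=0x65
body[4] add  r5, r0, #10 → r5=0xf3
body[5] add  r1, r2, #17 → r1=0xba
body[6] add  r5, r7, #52 → r5=0x51
body[7] sub  r7, r2, r1 → r7=0xef
epilogue: pop r4=0x43, sp=0xde
r1: caller-saved, written=True
r2: callee-saved, written=False
r3: caller-saved, written=True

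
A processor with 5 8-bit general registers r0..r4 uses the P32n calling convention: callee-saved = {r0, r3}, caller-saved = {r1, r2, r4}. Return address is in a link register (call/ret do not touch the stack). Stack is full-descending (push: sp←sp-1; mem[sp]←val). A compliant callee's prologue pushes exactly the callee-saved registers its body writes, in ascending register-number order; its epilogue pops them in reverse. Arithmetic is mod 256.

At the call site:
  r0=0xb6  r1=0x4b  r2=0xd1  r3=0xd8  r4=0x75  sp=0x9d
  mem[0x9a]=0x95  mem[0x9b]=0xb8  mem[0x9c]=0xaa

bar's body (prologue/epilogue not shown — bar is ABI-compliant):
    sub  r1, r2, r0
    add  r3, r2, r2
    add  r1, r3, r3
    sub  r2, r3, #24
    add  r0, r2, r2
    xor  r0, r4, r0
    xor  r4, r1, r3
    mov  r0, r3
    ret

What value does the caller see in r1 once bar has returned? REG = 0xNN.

REG = 0x44

prologue: push r0 → mem[0x9c]=0xb6, sp=0x9c
prologue: push r3 → mem[0x9b]=0xd8, sp=0x9b
body[0] sub  r1, r2, r0 → r1=0x1b
body[1] add  r3, r2, r2 → r3=0xa2
body[2] add  r1, r3, r3 → r1=0x44
body[3] sub  r2, r3, #24 → r2=0x8a
body[4] add  r0, r2, r2 → r0=0x14
body[5] xor  r0, r4, r0 → r0=0x61
body[6] xor  r4, r1, r3 → r4=0xe6
body[7] mov  r0, r3 → r0=0xa2
epilogue: pop r3=0xd8, sp=0x9c
epilogue: pop r0=0xb6, sp=0x9d
r1 is caller-saved → body value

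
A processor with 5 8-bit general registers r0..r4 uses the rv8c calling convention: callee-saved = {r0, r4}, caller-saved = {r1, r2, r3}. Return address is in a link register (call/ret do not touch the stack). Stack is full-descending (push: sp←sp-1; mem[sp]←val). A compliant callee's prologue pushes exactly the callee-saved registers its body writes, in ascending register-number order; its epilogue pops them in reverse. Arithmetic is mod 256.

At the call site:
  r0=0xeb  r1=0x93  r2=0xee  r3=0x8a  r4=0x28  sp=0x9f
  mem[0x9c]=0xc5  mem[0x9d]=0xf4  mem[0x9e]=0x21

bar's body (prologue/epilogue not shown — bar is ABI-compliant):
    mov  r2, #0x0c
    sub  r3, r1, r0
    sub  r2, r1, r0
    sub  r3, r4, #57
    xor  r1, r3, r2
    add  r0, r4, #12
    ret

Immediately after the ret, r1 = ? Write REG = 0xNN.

prologue: push r0 -> mem[0x9e]=0xeb, sp=0x9e
body[0] mov  r2, #0x0c -> r2=0x0c
body[1] sub  r3, r1, r0 -> r3=0xa8
body[2] sub  r2, r1, r0 -> r2=0xa8
body[3] sub  r3, r4, #57 -> r3=0xef
body[4] xor  r1, r3, r2 -> r1=0x47
body[5] add  r0, r4, #12 -> r0=0x34
epilogue: pop r0=0xeb, sp=0x9f
r1 is caller-saved -> body value

REG = 0x47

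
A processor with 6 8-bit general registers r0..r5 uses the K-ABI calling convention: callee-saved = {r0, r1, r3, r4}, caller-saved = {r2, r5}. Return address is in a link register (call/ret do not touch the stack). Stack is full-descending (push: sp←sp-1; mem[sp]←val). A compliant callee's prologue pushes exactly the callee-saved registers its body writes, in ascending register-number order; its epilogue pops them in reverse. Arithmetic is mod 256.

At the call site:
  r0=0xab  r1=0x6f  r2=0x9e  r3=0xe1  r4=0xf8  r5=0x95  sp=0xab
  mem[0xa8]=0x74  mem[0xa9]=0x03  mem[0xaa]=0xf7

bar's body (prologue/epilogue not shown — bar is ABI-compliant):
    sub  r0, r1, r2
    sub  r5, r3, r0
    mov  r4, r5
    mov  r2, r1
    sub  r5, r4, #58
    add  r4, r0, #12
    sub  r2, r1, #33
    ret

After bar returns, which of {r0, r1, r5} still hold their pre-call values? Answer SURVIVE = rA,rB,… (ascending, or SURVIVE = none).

SURVIVE = r0,r1

prologue: push r0 -> mem[0xaa]=0xab, sp=0xaa
prologue: push r4 -> mem[0xa9]=0xf8, sp=0xa9
body[0] sub  r0, r1, r2 -> r0=0xd1
body[1] sub  r5, r3, r0 -> r5=0x10
body[2] mov  r4, r5 -> r4=0x10
body[3] mov  r2, r1 -> r2=0x6f
body[4] sub  r5, r4, #58 -> r5=0xd6
body[5] add  r4, r0, #12 -> r4=0xdd
body[6] sub  r2, r1, #33 -> r2=0x4e
epilogue: pop r4=0xf8, sp=0xaa
epilogue: pop r0=0xab, sp=0xab
r0: callee-saved, written=True
r1: callee-saved, written=False
r5: caller-saved, written=True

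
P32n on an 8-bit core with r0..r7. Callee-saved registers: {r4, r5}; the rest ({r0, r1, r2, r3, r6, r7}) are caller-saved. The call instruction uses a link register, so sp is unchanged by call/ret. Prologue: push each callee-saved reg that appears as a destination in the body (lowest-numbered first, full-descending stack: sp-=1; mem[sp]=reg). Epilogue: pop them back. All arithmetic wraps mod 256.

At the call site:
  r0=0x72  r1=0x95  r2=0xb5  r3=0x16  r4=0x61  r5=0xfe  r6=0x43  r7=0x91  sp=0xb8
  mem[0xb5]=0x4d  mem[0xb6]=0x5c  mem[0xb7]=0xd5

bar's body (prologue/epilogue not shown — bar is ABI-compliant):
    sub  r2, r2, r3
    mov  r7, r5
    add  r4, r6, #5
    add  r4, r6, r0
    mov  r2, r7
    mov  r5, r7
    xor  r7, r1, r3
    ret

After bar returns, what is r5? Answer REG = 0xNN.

REG = 0xfe

prologue: push r4 → mem[0xb7]=0x61, sp=0xb7
prologue: push r5 → mem[0xb6]=0xfe, sp=0xb6
body[0] sub  r2, r2, r3 → r2=0x9f
body[1] mov  r7, r5 → r7=0xfe
body[2] add  r4, r6, #5 → r4=0x48
body[3] add  r4, r6, r0 → r4=0xb5
body[4] mov  r2, r7 → r2=0xfe
body[5] mov  r5, r7 → r5=0xfe
body[6] xor  r7, r1, r3 → r7=0x83
epilogue: pop r5=0xfe, sp=0xb7
epilogue: pop r4=0x61, sp=0xb8
r5 is callee-saved → restored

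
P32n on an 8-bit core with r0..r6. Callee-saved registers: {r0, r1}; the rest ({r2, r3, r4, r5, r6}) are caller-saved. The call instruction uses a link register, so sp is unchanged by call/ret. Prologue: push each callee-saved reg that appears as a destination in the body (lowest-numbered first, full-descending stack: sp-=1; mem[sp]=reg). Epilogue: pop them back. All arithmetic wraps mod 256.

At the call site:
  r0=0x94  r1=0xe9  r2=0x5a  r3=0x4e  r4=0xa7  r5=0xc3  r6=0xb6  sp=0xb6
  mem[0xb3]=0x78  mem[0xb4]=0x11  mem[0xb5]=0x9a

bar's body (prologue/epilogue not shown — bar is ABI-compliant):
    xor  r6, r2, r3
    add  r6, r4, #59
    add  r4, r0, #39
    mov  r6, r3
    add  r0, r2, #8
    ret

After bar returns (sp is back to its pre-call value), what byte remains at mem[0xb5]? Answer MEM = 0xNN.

prologue: push r0 -> mem[0xb5]=0x94, sp=0xb5
body[0] xor  r6, r2, r3 -> r6=0x14
body[1] add  r6, r4, #59 -> r6=0xe2
body[2] add  r4, r0, #39 -> r4=0xbb
body[3] mov  r6, r3 -> r6=0x4e
body[4] add  r0, r2, #8 -> r0=0x62
epilogue: pop r0=0x94, sp=0xb6
prologue pushed ['r0'] at ['0xb5']

MEM = 0x94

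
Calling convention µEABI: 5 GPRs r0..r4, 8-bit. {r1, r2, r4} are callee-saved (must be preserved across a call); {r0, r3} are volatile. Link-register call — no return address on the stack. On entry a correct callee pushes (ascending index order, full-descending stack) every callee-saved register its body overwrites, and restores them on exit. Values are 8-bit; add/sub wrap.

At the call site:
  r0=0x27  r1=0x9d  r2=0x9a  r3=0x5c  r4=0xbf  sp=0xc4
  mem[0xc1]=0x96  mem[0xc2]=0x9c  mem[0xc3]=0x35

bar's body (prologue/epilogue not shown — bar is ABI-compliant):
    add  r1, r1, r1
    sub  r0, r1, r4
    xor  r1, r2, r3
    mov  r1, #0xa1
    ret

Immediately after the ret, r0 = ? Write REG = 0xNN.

prologue: push r1 -> mem[0xc3]=0x9d, sp=0xc3
body[0] add  r1, r1, r1 -> r1=0x3a
body[1] sub  r0, r1, r4 -> r0=0x7b
body[2] xor  r1, r2, r3 -> r1=0xc6
body[3] mov  r1, #0xa1 -> r1=0xa1
epilogue: pop r1=0x9d, sp=0xc4
r0 is caller-saved -> body value

REG = 0x7b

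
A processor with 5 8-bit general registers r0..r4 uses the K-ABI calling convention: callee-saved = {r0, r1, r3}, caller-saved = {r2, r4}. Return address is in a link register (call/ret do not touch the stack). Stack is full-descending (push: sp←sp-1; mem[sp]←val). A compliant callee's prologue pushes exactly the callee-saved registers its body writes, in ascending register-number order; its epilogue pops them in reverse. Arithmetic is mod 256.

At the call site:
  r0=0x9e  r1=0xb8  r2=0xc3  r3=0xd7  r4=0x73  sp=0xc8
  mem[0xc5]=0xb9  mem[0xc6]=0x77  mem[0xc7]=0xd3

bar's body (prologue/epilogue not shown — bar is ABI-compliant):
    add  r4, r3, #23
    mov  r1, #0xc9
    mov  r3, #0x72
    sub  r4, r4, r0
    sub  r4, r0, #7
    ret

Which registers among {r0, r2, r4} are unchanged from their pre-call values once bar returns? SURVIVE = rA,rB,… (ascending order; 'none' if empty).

prologue: push r1 -> mem[0xc7]=0xb8, sp=0xc7
prologue: push r3 -> mem[0xc6]=0xd7, sp=0xc6
body[0] add  r4, r3, #23 -> r4=0xee
body[1] mov  r1, #0xc9 -> r1=0xc9
body[2] mov  r3, #0x72 -> r3=0x72
body[3] sub  r4, r4, r0 -> r4=0x50
body[4] sub  r4, r0, #7 -> r4=0x97
epilogue: pop r3=0xd7, sp=0xc7
epilogue: pop r1=0xb8, sp=0xc8
r0: callee-saved, written=False
r2: caller-saved, written=False
r4: caller-saved, written=True

SURVIVE = r0,r2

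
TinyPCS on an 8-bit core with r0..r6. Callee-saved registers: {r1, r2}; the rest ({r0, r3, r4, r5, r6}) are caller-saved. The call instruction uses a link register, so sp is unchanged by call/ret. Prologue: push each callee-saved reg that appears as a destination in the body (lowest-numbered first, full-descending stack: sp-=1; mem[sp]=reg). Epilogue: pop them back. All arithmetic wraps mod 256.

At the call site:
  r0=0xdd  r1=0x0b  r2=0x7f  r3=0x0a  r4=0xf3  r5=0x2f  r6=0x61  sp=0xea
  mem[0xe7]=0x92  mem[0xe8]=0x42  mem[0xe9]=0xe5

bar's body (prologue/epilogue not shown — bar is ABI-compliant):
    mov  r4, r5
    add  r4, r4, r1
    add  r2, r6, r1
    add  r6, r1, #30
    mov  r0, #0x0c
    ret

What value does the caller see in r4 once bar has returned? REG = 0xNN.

prologue: push r2 → mem[0xe9]=0x7f, sp=0xe9
body[0] mov  r4, r5 → r4=0x2f
body[1] add  r4, r4, r1 → r4=0x3a
body[2] add  r2, r6, r1 → r2=0x6c
body[3] add  r6, r1, #30 → r6=0x29
body[4] mov  r0, #0x0c → r0=0x0c
epilogue: pop r2=0x7f, sp=0xea
r4 is caller-saved → body value

REG = 0x3a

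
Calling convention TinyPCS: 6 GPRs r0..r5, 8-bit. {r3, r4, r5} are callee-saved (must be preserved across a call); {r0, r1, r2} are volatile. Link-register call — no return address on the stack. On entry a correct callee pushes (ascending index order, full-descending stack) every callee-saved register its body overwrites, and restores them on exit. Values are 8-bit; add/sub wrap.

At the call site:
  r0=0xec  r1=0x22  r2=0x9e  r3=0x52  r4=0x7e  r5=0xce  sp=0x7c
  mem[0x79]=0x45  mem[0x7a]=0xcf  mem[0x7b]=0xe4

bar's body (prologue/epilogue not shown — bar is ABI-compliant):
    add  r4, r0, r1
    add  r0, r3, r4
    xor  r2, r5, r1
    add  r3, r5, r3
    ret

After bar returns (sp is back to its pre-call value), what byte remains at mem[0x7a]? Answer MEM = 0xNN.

prologue: push r3 → mem[0x7b]=0x52, sp=0x7b
prologue: push r4 → mem[0x7a]=0x7e, sp=0x7a
body[0] add  r4, r0, r1 → r4=0x0e
body[1] add  r0, r3, r4 → r0=0x60
body[2] xor  r2, r5, r1 → r2=0xec
body[3] add  r3, r5, r3 → r3=0x20
epilogue: pop r4=0x7e, sp=0x7b
epilogue: pop r3=0x52, sp=0x7c
prologue pushed ['r3', 'r4'] at ['0x7b', '0x7a']

MEM = 0x7e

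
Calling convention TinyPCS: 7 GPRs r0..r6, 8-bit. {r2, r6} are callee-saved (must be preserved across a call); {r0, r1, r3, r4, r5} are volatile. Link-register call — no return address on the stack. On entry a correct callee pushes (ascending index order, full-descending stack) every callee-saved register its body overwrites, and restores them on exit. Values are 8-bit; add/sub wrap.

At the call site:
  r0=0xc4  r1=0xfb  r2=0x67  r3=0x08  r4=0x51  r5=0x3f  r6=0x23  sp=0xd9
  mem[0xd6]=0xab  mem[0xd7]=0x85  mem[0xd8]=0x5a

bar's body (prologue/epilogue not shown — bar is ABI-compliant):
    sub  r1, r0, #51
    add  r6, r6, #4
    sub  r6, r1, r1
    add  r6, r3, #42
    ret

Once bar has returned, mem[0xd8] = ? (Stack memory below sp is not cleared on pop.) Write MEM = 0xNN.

MEM = 0x23

prologue: push r6 → mem[0xd8]=0x23, sp=0xd8
body[0] sub  r1, r0, #51 → r1=0x91
body[1] add  r6, r6, #4 → r6=0x27
body[2] sub  r6, r1, r1 → r6=0x00
body[3] add  r6, r3, #42 → r6=0x32
epilogue: pop r6=0x23, sp=0xd9
prologue pushed ['r6'] at ['0xd8']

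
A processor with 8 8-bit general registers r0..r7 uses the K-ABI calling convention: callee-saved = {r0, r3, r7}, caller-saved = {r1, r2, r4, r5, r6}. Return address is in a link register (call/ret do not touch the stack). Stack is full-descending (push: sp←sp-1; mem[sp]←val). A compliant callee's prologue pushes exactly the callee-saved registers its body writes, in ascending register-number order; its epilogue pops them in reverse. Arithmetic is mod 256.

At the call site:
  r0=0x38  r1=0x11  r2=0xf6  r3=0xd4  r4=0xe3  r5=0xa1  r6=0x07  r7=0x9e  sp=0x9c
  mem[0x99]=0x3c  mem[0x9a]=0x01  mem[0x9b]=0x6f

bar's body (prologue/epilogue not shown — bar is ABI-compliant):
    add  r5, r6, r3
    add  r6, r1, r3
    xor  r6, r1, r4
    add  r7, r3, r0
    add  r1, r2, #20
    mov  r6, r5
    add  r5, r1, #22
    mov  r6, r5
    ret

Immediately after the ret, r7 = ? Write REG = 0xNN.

REG = 0x9e

prologue: push r7 → mem[0x9b]=0x9e, sp=0x9b
body[0] add  r5, r6, r3 → r5=0xdb
body[1] add  r6, r1, r3 → r6=0xe5
body[2] xor  r6, r1, r4 → r6=0xf2
body[3] add  r7, r3, r0 → r7=0x0c
body[4] add  r1, r2, #20 → r1=0x0a
body[5] mov  r6, r5 → r6=0xdb
body[6] add  r5, r1, #22 → r5=0x20
body[7] mov  r6, r5 → r6=0x20
epilogue: pop r7=0x9e, sp=0x9c
r7 is callee-saved → restored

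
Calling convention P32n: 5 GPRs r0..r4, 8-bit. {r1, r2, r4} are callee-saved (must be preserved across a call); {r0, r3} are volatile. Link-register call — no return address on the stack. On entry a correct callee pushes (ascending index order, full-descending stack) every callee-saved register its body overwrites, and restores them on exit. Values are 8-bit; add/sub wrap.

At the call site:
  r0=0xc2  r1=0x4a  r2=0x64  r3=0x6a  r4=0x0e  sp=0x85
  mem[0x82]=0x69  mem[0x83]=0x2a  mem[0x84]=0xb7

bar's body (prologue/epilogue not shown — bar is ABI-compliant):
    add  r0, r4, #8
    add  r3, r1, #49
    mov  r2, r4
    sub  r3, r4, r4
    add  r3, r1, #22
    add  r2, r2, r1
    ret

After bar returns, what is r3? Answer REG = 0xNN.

prologue: push r2 -> mem[0x84]=0x64, sp=0x84
body[0] add  r0, r4, #8 -> r0=0x16
body[1] add  r3, r1, #49 -> r3=0x7b
body[2] mov  r2, r4 -> r2=0x0e
body[3] sub  r3, r4, r4 -> r3=0x00
body[4] add  r3, r1, #22 -> r3=0x60
body[5] add  r2, r2, r1 -> r2=0x58
epilogue: pop r2=0x64, sp=0x85
r3 is caller-saved -> body value

REG = 0x60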